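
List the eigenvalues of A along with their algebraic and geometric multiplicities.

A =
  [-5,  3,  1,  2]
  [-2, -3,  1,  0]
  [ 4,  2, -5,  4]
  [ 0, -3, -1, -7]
λ = -5: alg = 4, geom = 2

Step 1 — factor the characteristic polynomial to read off the algebraic multiplicities:
  χ_A(x) = (x + 5)^4

Step 2 — compute geometric multiplicities via the rank-nullity identity g(λ) = n − rank(A − λI):
  rank(A − (-5)·I) = 2, so dim ker(A − (-5)·I) = n − 2 = 2

Summary:
  λ = -5: algebraic multiplicity = 4, geometric multiplicity = 2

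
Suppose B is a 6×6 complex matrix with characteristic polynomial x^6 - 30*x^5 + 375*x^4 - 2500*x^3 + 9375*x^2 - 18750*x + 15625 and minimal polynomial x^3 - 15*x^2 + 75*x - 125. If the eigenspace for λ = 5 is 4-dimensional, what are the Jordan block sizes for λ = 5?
Block sizes for λ = 5: [3, 1, 1, 1]

Step 1 — from the characteristic polynomial, algebraic multiplicity of λ = 5 is 6. From dim ker(B − (5)·I) = 4, there are exactly 4 Jordan blocks for λ = 5.
Step 2 — from the minimal polynomial, the factor (x − 5)^3 tells us the largest block for λ = 5 has size 3.
Step 3 — with total size 6, 4 blocks, and largest block 3, the block sizes (in nonincreasing order) are [3, 1, 1, 1].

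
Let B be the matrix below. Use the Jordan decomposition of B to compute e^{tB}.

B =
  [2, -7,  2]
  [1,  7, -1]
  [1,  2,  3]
e^{tB} =
  [-t^2*exp(4*t)/2 - 2*t*exp(4*t) + exp(4*t), -3*t^2*exp(4*t)/2 - 7*t*exp(4*t), t^2*exp(4*t)/2 + 2*t*exp(4*t)]
  [t*exp(4*t), 3*t*exp(4*t) + exp(4*t), -t*exp(4*t)]
  [-t^2*exp(4*t)/2 + t*exp(4*t), -3*t^2*exp(4*t)/2 + 2*t*exp(4*t), t^2*exp(4*t)/2 - t*exp(4*t) + exp(4*t)]

Strategy: write B = P · J · P⁻¹ where J is a Jordan canonical form, so e^{tB} = P · e^{tJ} · P⁻¹, and e^{tJ} can be computed block-by-block.

B has Jordan form
J =
  [4, 1, 0]
  [0, 4, 1]
  [0, 0, 4]
(up to reordering of blocks).

Per-block formulas:
  For a 3×3 Jordan block J_3(4): exp(t · J_3(4)) = e^(4t)·(I + t·N + (t^2/2)·N^2), where N is the 3×3 nilpotent shift.

After assembling e^{tJ} and conjugating by P, we get:

e^{tB} =
  [-t^2*exp(4*t)/2 - 2*t*exp(4*t) + exp(4*t), -3*t^2*exp(4*t)/2 - 7*t*exp(4*t), t^2*exp(4*t)/2 + 2*t*exp(4*t)]
  [t*exp(4*t), 3*t*exp(4*t) + exp(4*t), -t*exp(4*t)]
  [-t^2*exp(4*t)/2 + t*exp(4*t), -3*t^2*exp(4*t)/2 + 2*t*exp(4*t), t^2*exp(4*t)/2 - t*exp(4*t) + exp(4*t)]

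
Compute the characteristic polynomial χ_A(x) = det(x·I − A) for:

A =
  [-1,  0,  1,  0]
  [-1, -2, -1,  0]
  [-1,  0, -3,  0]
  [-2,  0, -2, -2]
x^4 + 8*x^3 + 24*x^2 + 32*x + 16

Expanding det(x·I − A) (e.g. by cofactor expansion or by noting that A is similar to its Jordan form J, which has the same characteristic polynomial as A) gives
  χ_A(x) = x^4 + 8*x^3 + 24*x^2 + 32*x + 16
which factors as (x + 2)^4. The eigenvalues (with algebraic multiplicities) are λ = -2 with multiplicity 4.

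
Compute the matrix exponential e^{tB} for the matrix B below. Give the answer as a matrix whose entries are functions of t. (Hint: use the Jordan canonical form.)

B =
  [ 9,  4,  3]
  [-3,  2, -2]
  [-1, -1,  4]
e^{tB} =
  [t^2*exp(5*t)/2 + 4*t*exp(5*t) + exp(5*t), t^2*exp(5*t)/2 + 4*t*exp(5*t), t^2*exp(5*t)/2 + 3*t*exp(5*t)]
  [-t^2*exp(5*t)/2 - 3*t*exp(5*t), -t^2*exp(5*t)/2 - 3*t*exp(5*t) + exp(5*t), -t^2*exp(5*t)/2 - 2*t*exp(5*t)]
  [-t*exp(5*t), -t*exp(5*t), -t*exp(5*t) + exp(5*t)]

Strategy: write B = P · J · P⁻¹ where J is a Jordan canonical form, so e^{tB} = P · e^{tJ} · P⁻¹, and e^{tJ} can be computed block-by-block.

B has Jordan form
J =
  [5, 1, 0]
  [0, 5, 1]
  [0, 0, 5]
(up to reordering of blocks).

Per-block formulas:
  For a 3×3 Jordan block J_3(5): exp(t · J_3(5)) = e^(5t)·(I + t·N + (t^2/2)·N^2), where N is the 3×3 nilpotent shift.

After assembling e^{tJ} and conjugating by P, we get:

e^{tB} =
  [t^2*exp(5*t)/2 + 4*t*exp(5*t) + exp(5*t), t^2*exp(5*t)/2 + 4*t*exp(5*t), t^2*exp(5*t)/2 + 3*t*exp(5*t)]
  [-t^2*exp(5*t)/2 - 3*t*exp(5*t), -t^2*exp(5*t)/2 - 3*t*exp(5*t) + exp(5*t), -t^2*exp(5*t)/2 - 2*t*exp(5*t)]
  [-t*exp(5*t), -t*exp(5*t), -t*exp(5*t) + exp(5*t)]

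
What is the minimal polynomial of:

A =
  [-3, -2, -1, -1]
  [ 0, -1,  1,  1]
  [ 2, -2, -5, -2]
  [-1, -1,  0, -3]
x^3 + 9*x^2 + 27*x + 27

The characteristic polynomial is χ_A(x) = (x + 3)^4, so the eigenvalues are known. The minimal polynomial is
  m_A(x) = Π_λ (x − λ)^{k_λ}
where k_λ is the size of the *largest* Jordan block for λ (equivalently, the smallest k with (A − λI)^k v = 0 for every generalised eigenvector v of λ).

  λ = -3: largest Jordan block has size 3, contributing (x + 3)^3

So m_A(x) = (x + 3)^3 = x^3 + 9*x^2 + 27*x + 27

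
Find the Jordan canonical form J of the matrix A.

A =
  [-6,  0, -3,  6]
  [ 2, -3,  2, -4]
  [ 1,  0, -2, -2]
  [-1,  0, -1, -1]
J_2(-3) ⊕ J_1(-3) ⊕ J_1(-3)

The characteristic polynomial is
  det(x·I − A) = x^4 + 12*x^3 + 54*x^2 + 108*x + 81 = (x + 3)^4

Eigenvalues and multiplicities (the geometric multiplicity of λ is n − rank(A − λI), which equals the number of Jordan blocks for λ):
  λ = -3: algebraic multiplicity = 4, geometric multiplicity = 3

Determining the block sizes for each eigenvalue:
  λ = -3: 3 blocks summing to 4 forces exactly one block of size 2 and the rest size 1 → block sizes [2, 1, 1]

Assembling the blocks gives a Jordan form
J =
  [-3,  1,  0,  0]
  [ 0, -3,  0,  0]
  [ 0,  0, -3,  0]
  [ 0,  0,  0, -3]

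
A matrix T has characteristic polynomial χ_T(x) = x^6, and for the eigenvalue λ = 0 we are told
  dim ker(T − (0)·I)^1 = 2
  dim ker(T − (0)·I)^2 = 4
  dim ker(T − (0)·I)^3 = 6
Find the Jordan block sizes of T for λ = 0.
Block sizes for λ = 0: [3, 3]

From the dimensions of kernels of powers, the number of Jordan blocks of size at least j is d_j − d_{j−1} where d_j = dim ker(N^j) (with d_0 = 0). Computing the differences gives [2, 2, 2].
The number of blocks of size exactly k is (#blocks of size ≥ k) − (#blocks of size ≥ k + 1), so the partition is: 2 block(s) of size 3.
In nonincreasing order the block sizes are [3, 3].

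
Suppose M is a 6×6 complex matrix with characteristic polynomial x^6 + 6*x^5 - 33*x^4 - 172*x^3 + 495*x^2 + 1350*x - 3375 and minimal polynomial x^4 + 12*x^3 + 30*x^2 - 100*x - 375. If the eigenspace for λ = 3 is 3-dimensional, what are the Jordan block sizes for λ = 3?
Block sizes for λ = 3: [1, 1, 1]

Step 1 — from the characteristic polynomial, algebraic multiplicity of λ = 3 is 3. From dim ker(M − (3)·I) = 3, there are exactly 3 Jordan blocks for λ = 3.
Step 2 — from the minimal polynomial, the factor (x − 3) tells us the largest block for λ = 3 has size 1.
Step 3 — with total size 3, 3 blocks, and largest block 1, the block sizes (in nonincreasing order) are [1, 1, 1].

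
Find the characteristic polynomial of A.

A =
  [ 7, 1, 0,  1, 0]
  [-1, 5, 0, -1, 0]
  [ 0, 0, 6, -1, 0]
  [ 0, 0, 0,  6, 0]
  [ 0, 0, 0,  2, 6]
x^5 - 30*x^4 + 360*x^3 - 2160*x^2 + 6480*x - 7776

Expanding det(x·I − A) (e.g. by cofactor expansion or by noting that A is similar to its Jordan form J, which has the same characteristic polynomial as A) gives
  χ_A(x) = x^5 - 30*x^4 + 360*x^3 - 2160*x^2 + 6480*x - 7776
which factors as (x - 6)^5. The eigenvalues (with algebraic multiplicities) are λ = 6 with multiplicity 5.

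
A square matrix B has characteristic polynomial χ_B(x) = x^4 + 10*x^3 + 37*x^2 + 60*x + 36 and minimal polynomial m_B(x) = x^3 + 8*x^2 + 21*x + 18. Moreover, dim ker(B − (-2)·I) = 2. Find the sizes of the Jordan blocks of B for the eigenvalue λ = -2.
Block sizes for λ = -2: [1, 1]

Step 1 — from the characteristic polynomial, algebraic multiplicity of λ = -2 is 2. From dim ker(B − (-2)·I) = 2, there are exactly 2 Jordan blocks for λ = -2.
Step 2 — from the minimal polynomial, the factor (x + 2) tells us the largest block for λ = -2 has size 1.
Step 3 — with total size 2, 2 blocks, and largest block 1, the block sizes (in nonincreasing order) are [1, 1].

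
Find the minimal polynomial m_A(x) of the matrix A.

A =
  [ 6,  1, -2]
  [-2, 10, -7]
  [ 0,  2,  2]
x^3 - 18*x^2 + 108*x - 216

The characteristic polynomial is χ_A(x) = (x - 6)^3, so the eigenvalues are known. The minimal polynomial is
  m_A(x) = Π_λ (x − λ)^{k_λ}
where k_λ is the size of the *largest* Jordan block for λ (equivalently, the smallest k with (A − λI)^k v = 0 for every generalised eigenvector v of λ).

  λ = 6: largest Jordan block has size 3, contributing (x − 6)^3

So m_A(x) = (x - 6)^3 = x^3 - 18*x^2 + 108*x - 216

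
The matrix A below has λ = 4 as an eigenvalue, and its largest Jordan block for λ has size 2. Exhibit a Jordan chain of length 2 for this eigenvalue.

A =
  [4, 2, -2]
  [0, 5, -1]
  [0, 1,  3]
A Jordan chain for λ = 4 of length 2:
v_1 = (2, 1, 1)ᵀ
v_2 = (0, 1, 0)ᵀ

Let N = A − (4)·I. We want v_2 with N^2 v_2 = 0 but N^1 v_2 ≠ 0; then v_{j-1} := N · v_j for j = 2, …, 2.

Pick v_2 = (0, 1, 0)ᵀ.
Then v_1 = N · v_2 = (2, 1, 1)ᵀ.

Sanity check: (A − (4)·I) v_1 = (0, 0, 0)ᵀ = 0. ✓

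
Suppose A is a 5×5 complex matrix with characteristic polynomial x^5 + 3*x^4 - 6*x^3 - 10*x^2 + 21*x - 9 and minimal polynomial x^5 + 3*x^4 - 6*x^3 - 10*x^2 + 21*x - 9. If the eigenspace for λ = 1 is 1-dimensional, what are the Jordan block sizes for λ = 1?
Block sizes for λ = 1: [3]

Step 1 — from the characteristic polynomial, algebraic multiplicity of λ = 1 is 3. From dim ker(A − (1)·I) = 1, there are exactly 1 Jordan blocks for λ = 1.
Step 2 — from the minimal polynomial, the factor (x − 1)^3 tells us the largest block for λ = 1 has size 3.
Step 3 — with total size 3, 1 blocks, and largest block 3, the block sizes (in nonincreasing order) are [3].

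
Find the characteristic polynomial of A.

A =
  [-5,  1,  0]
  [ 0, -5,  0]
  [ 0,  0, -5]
x^3 + 15*x^2 + 75*x + 125

Expanding det(x·I − A) (e.g. by cofactor expansion or by noting that A is similar to its Jordan form J, which has the same characteristic polynomial as A) gives
  χ_A(x) = x^3 + 15*x^2 + 75*x + 125
which factors as (x + 5)^3. The eigenvalues (with algebraic multiplicities) are λ = -5 with multiplicity 3.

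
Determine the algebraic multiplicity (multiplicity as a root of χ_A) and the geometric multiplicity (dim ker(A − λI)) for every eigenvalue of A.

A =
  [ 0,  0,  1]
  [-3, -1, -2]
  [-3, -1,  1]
λ = 0: alg = 3, geom = 1

Step 1 — factor the characteristic polynomial to read off the algebraic multiplicities:
  χ_A(x) = x^3

Step 2 — compute geometric multiplicities via the rank-nullity identity g(λ) = n − rank(A − λI):
  rank(A − (0)·I) = 2, so dim ker(A − (0)·I) = n − 2 = 1

Summary:
  λ = 0: algebraic multiplicity = 3, geometric multiplicity = 1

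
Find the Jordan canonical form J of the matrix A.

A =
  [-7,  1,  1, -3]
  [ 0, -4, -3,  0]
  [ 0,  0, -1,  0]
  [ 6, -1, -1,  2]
J_2(-4) ⊕ J_1(-1) ⊕ J_1(-1)

The characteristic polynomial is
  det(x·I − A) = x^4 + 10*x^3 + 33*x^2 + 40*x + 16 = (x + 1)^2*(x + 4)^2

Eigenvalues and multiplicities (the geometric multiplicity of λ is n − rank(A − λI), which equals the number of Jordan blocks for λ):
  λ = -4: algebraic multiplicity = 2, geometric multiplicity = 1
  λ = -1: algebraic multiplicity = 2, geometric multiplicity = 2

Determining the block sizes for each eigenvalue:
  λ = -4: one block (gm = 1), so the single block has size am = 2 → block sizes [2]
  λ = -1: gm = am = 2, so every block has size 1 → block sizes [1, 1]

Assembling the blocks gives a Jordan form
J =
  [-4,  1,  0,  0]
  [ 0, -4,  0,  0]
  [ 0,  0, -1,  0]
  [ 0,  0,  0, -1]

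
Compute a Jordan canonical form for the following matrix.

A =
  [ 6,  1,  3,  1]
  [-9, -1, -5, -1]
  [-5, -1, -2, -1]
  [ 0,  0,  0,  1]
J_3(1) ⊕ J_1(1)

The characteristic polynomial is
  det(x·I − A) = x^4 - 4*x^3 + 6*x^2 - 4*x + 1 = (x - 1)^4

Eigenvalues and multiplicities (the geometric multiplicity of λ is n − rank(A − λI), which equals the number of Jordan blocks for λ):
  λ = 1: algebraic multiplicity = 4, geometric multiplicity = 2

Determining the block sizes for each eigenvalue:
  λ = 1: with am = 4 and gm = 2, the partition is not yet determined (e.g. several partitions of 4 into 2 parts exist). Let N = A − (1)·I. Computing rank(N^1) = 2, rank(N^2) = 1, rank(N^3) = 0; the number of blocks of size ≥ j is rank(N^{j−1}) − rank(N^j), giving [2, 1, 1]. So we have 1 block(s) of size 3, 1 block(s) of size 1 → block sizes [3, 1]

Assembling the blocks gives a Jordan form
J =
  [1, 1, 0, 0]
  [0, 1, 1, 0]
  [0, 0, 1, 0]
  [0, 0, 0, 1]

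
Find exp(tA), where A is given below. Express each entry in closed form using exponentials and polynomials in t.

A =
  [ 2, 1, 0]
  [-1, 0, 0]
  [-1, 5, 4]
e^{tA} =
  [t*exp(t) + exp(t), t*exp(t), 0]
  [-t*exp(t), -t*exp(t) + exp(t), 0]
  [2*t*exp(t) - exp(4*t) + exp(t), 2*t*exp(t) + exp(4*t) - exp(t), exp(4*t)]

Strategy: write A = P · J · P⁻¹ where J is a Jordan canonical form, so e^{tA} = P · e^{tJ} · P⁻¹, and e^{tJ} can be computed block-by-block.

A has Jordan form
J =
  [1, 1, 0]
  [0, 1, 0]
  [0, 0, 4]
(up to reordering of blocks).

Per-block formulas:
  For a 1×1 block at λ = 4: exp(t · [4]) = [e^(4t)].
  For a 2×2 Jordan block J_2(1): exp(t · J_2(1)) = e^(1t)·(I + t·N), where N is the 2×2 nilpotent shift.

After assembling e^{tJ} and conjugating by P, we get:

e^{tA} =
  [t*exp(t) + exp(t), t*exp(t), 0]
  [-t*exp(t), -t*exp(t) + exp(t), 0]
  [2*t*exp(t) - exp(4*t) + exp(t), 2*t*exp(t) + exp(4*t) - exp(t), exp(4*t)]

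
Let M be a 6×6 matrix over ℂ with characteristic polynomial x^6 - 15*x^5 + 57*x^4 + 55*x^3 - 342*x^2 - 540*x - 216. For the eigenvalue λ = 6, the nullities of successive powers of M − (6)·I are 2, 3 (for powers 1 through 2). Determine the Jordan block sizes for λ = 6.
Block sizes for λ = 6: [2, 1]

From the dimensions of kernels of powers, the number of Jordan blocks of size at least j is d_j − d_{j−1} where d_j = dim ker(N^j) (with d_0 = 0). Computing the differences gives [2, 1].
The number of blocks of size exactly k is (#blocks of size ≥ k) − (#blocks of size ≥ k + 1), so the partition is: 1 block(s) of size 1, 1 block(s) of size 2.
In nonincreasing order the block sizes are [2, 1].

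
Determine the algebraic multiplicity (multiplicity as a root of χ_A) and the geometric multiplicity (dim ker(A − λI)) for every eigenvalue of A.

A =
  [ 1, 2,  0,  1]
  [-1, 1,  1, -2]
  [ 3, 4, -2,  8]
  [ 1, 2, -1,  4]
λ = 1: alg = 4, geom = 2

Step 1 — factor the characteristic polynomial to read off the algebraic multiplicities:
  χ_A(x) = (x - 1)^4

Step 2 — compute geometric multiplicities via the rank-nullity identity g(λ) = n − rank(A − λI):
  rank(A − (1)·I) = 2, so dim ker(A − (1)·I) = n − 2 = 2

Summary:
  λ = 1: algebraic multiplicity = 4, geometric multiplicity = 2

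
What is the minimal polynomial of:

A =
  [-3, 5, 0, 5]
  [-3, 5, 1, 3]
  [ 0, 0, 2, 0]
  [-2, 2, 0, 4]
x^3 - 6*x^2 + 12*x - 8

The characteristic polynomial is χ_A(x) = (x - 2)^4, so the eigenvalues are known. The minimal polynomial is
  m_A(x) = Π_λ (x − λ)^{k_λ}
where k_λ is the size of the *largest* Jordan block for λ (equivalently, the smallest k with (A − λI)^k v = 0 for every generalised eigenvector v of λ).

  λ = 2: largest Jordan block has size 3, contributing (x − 2)^3

So m_A(x) = (x - 2)^3 = x^3 - 6*x^2 + 12*x - 8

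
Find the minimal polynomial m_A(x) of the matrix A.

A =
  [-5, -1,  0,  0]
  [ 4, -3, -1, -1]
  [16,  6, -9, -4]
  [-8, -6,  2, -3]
x^3 + 15*x^2 + 75*x + 125

The characteristic polynomial is χ_A(x) = (x + 5)^4, so the eigenvalues are known. The minimal polynomial is
  m_A(x) = Π_λ (x − λ)^{k_λ}
where k_λ is the size of the *largest* Jordan block for λ (equivalently, the smallest k with (A − λI)^k v = 0 for every generalised eigenvector v of λ).

  λ = -5: largest Jordan block has size 3, contributing (x + 5)^3

So m_A(x) = (x + 5)^3 = x^3 + 15*x^2 + 75*x + 125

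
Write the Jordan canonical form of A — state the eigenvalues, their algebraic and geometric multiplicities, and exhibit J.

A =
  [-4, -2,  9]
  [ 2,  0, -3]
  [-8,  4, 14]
J_1(2) ⊕ J_2(4)

The characteristic polynomial is
  det(x·I − A) = x^3 - 10*x^2 + 32*x - 32 = (x - 4)^2*(x - 2)

Eigenvalues and multiplicities (the geometric multiplicity of λ is n − rank(A − λI), which equals the number of Jordan blocks for λ):
  λ = 2: algebraic multiplicity = 1, geometric multiplicity = 1
  λ = 4: algebraic multiplicity = 2, geometric multiplicity = 1

Determining the block sizes for each eigenvalue:
  λ = 2: one block (gm = 1), so the single block has size am = 1 → block sizes [1]
  λ = 4: one block (gm = 1), so the single block has size am = 2 → block sizes [2]

Assembling the blocks gives a Jordan form
J =
  [2, 0, 0]
  [0, 4, 1]
  [0, 0, 4]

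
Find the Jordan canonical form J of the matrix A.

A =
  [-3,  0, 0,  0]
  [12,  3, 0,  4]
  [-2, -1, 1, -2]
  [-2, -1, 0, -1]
J_1(-3) ⊕ J_2(1) ⊕ J_1(1)

The characteristic polynomial is
  det(x·I − A) = x^4 - 6*x^2 + 8*x - 3 = (x - 1)^3*(x + 3)

Eigenvalues and multiplicities (the geometric multiplicity of λ is n − rank(A − λI), which equals the number of Jordan blocks for λ):
  λ = -3: algebraic multiplicity = 1, geometric multiplicity = 1
  λ = 1: algebraic multiplicity = 3, geometric multiplicity = 2

Determining the block sizes for each eigenvalue:
  λ = -3: one block (gm = 1), so the single block has size am = 1 → block sizes [1]
  λ = 1: 2 blocks summing to 3 forces exactly one block of size 2 and the rest size 1 → block sizes [2, 1]

Assembling the blocks gives a Jordan form
J =
  [-3, 0, 0, 0]
  [ 0, 1, 1, 0]
  [ 0, 0, 1, 0]
  [ 0, 0, 0, 1]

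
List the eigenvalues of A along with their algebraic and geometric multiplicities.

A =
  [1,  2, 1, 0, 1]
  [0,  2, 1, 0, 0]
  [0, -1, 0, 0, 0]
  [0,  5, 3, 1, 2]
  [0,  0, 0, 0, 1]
λ = 1: alg = 5, geom = 3

Step 1 — factor the characteristic polynomial to read off the algebraic multiplicities:
  χ_A(x) = (x - 1)^5

Step 2 — compute geometric multiplicities via the rank-nullity identity g(λ) = n − rank(A − λI):
  rank(A − (1)·I) = 2, so dim ker(A − (1)·I) = n − 2 = 3

Summary:
  λ = 1: algebraic multiplicity = 5, geometric multiplicity = 3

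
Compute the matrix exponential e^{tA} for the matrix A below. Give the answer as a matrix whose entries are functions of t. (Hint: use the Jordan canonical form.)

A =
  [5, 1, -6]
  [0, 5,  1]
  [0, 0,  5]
e^{tA} =
  [exp(5*t), t*exp(5*t), t^2*exp(5*t)/2 - 6*t*exp(5*t)]
  [0, exp(5*t), t*exp(5*t)]
  [0, 0, exp(5*t)]

Strategy: write A = P · J · P⁻¹ where J is a Jordan canonical form, so e^{tA} = P · e^{tJ} · P⁻¹, and e^{tJ} can be computed block-by-block.

A has Jordan form
J =
  [5, 1, 0]
  [0, 5, 1]
  [0, 0, 5]
(up to reordering of blocks).

Per-block formulas:
  For a 3×3 Jordan block J_3(5): exp(t · J_3(5)) = e^(5t)·(I + t·N + (t^2/2)·N^2), where N is the 3×3 nilpotent shift.

After assembling e^{tJ} and conjugating by P, we get:

e^{tA} =
  [exp(5*t), t*exp(5*t), t^2*exp(5*t)/2 - 6*t*exp(5*t)]
  [0, exp(5*t), t*exp(5*t)]
  [0, 0, exp(5*t)]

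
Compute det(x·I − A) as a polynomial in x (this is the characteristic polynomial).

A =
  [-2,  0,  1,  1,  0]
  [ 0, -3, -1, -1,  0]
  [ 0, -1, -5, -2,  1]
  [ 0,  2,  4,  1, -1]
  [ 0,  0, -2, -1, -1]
x^5 + 10*x^4 + 40*x^3 + 80*x^2 + 80*x + 32

Expanding det(x·I − A) (e.g. by cofactor expansion or by noting that A is similar to its Jordan form J, which has the same characteristic polynomial as A) gives
  χ_A(x) = x^5 + 10*x^4 + 40*x^3 + 80*x^2 + 80*x + 32
which factors as (x + 2)^5. The eigenvalues (with algebraic multiplicities) are λ = -2 with multiplicity 5.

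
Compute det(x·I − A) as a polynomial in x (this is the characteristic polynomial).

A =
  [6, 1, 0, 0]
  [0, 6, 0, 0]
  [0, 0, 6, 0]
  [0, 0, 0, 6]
x^4 - 24*x^3 + 216*x^2 - 864*x + 1296

Expanding det(x·I − A) (e.g. by cofactor expansion or by noting that A is similar to its Jordan form J, which has the same characteristic polynomial as A) gives
  χ_A(x) = x^4 - 24*x^3 + 216*x^2 - 864*x + 1296
which factors as (x - 6)^4. The eigenvalues (with algebraic multiplicities) are λ = 6 with multiplicity 4.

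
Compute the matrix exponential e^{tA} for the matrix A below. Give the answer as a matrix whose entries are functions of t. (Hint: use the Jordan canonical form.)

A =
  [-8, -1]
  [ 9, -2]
e^{tA} =
  [-3*t*exp(-5*t) + exp(-5*t), -t*exp(-5*t)]
  [9*t*exp(-5*t), 3*t*exp(-5*t) + exp(-5*t)]

Strategy: write A = P · J · P⁻¹ where J is a Jordan canonical form, so e^{tA} = P · e^{tJ} · P⁻¹, and e^{tJ} can be computed block-by-block.

A has Jordan form
J =
  [-5,  1]
  [ 0, -5]
(up to reordering of blocks).

Per-block formulas:
  For a 2×2 Jordan block J_2(-5): exp(t · J_2(-5)) = e^(-5t)·(I + t·N), where N is the 2×2 nilpotent shift.

After assembling e^{tJ} and conjugating by P, we get:

e^{tA} =
  [-3*t*exp(-5*t) + exp(-5*t), -t*exp(-5*t)]
  [9*t*exp(-5*t), 3*t*exp(-5*t) + exp(-5*t)]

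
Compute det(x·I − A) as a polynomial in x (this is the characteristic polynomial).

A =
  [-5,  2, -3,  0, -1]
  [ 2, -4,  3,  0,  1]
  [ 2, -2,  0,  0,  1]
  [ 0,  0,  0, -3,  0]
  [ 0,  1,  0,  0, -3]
x^5 + 15*x^4 + 90*x^3 + 270*x^2 + 405*x + 243

Expanding det(x·I − A) (e.g. by cofactor expansion or by noting that A is similar to its Jordan form J, which has the same characteristic polynomial as A) gives
  χ_A(x) = x^5 + 15*x^4 + 90*x^3 + 270*x^2 + 405*x + 243
which factors as (x + 3)^5. The eigenvalues (with algebraic multiplicities) are λ = -3 with multiplicity 5.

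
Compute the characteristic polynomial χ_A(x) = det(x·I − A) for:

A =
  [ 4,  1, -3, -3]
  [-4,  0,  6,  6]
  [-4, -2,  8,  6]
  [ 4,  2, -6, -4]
x^4 - 8*x^3 + 24*x^2 - 32*x + 16

Expanding det(x·I − A) (e.g. by cofactor expansion or by noting that A is similar to its Jordan form J, which has the same characteristic polynomial as A) gives
  χ_A(x) = x^4 - 8*x^3 + 24*x^2 - 32*x + 16
which factors as (x - 2)^4. The eigenvalues (with algebraic multiplicities) are λ = 2 with multiplicity 4.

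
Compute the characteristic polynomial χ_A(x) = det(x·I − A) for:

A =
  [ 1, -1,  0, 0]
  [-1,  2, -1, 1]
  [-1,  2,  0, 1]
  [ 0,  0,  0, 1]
x^4 - 4*x^3 + 6*x^2 - 4*x + 1

Expanding det(x·I − A) (e.g. by cofactor expansion or by noting that A is similar to its Jordan form J, which has the same characteristic polynomial as A) gives
  χ_A(x) = x^4 - 4*x^3 + 6*x^2 - 4*x + 1
which factors as (x - 1)^4. The eigenvalues (with algebraic multiplicities) are λ = 1 with multiplicity 4.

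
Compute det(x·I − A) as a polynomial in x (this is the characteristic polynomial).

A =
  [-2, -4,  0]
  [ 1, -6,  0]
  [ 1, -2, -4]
x^3 + 12*x^2 + 48*x + 64

Expanding det(x·I − A) (e.g. by cofactor expansion or by noting that A is similar to its Jordan form J, which has the same characteristic polynomial as A) gives
  χ_A(x) = x^3 + 12*x^2 + 48*x + 64
which factors as (x + 4)^3. The eigenvalues (with algebraic multiplicities) are λ = -4 with multiplicity 3.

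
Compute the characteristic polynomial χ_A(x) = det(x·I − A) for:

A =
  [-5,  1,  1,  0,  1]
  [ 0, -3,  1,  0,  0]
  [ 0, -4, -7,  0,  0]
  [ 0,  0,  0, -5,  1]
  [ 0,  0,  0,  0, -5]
x^5 + 25*x^4 + 250*x^3 + 1250*x^2 + 3125*x + 3125

Expanding det(x·I − A) (e.g. by cofactor expansion or by noting that A is similar to its Jordan form J, which has the same characteristic polynomial as A) gives
  χ_A(x) = x^5 + 25*x^4 + 250*x^3 + 1250*x^2 + 3125*x + 3125
which factors as (x + 5)^5. The eigenvalues (with algebraic multiplicities) are λ = -5 with multiplicity 5.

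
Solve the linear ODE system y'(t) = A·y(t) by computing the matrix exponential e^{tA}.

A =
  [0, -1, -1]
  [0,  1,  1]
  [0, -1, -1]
e^{tA} =
  [1, -t, -t]
  [0, t + 1, t]
  [0, -t, 1 - t]

Strategy: write A = P · J · P⁻¹ where J is a Jordan canonical form, so e^{tA} = P · e^{tJ} · P⁻¹, and e^{tJ} can be computed block-by-block.

A has Jordan form
J =
  [0, 1, 0]
  [0, 0, 0]
  [0, 0, 0]
(up to reordering of blocks).

Per-block formulas:
  For a 1×1 block at λ = 0: exp(t · [0]) = [e^(0t)].
  For a 2×2 Jordan block J_2(0): exp(t · J_2(0)) = e^(0t)·(I + t·N), where N is the 2×2 nilpotent shift.

After assembling e^{tJ} and conjugating by P, we get:

e^{tA} =
  [1, -t, -t]
  [0, t + 1, t]
  [0, -t, 1 - t]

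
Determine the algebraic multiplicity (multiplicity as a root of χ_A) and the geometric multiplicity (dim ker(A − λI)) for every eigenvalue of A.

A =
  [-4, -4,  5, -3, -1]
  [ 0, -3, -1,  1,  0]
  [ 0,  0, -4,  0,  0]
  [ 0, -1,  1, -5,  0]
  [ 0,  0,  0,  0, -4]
λ = -4: alg = 5, geom = 3

Step 1 — factor the characteristic polynomial to read off the algebraic multiplicities:
  χ_A(x) = (x + 4)^5

Step 2 — compute geometric multiplicities via the rank-nullity identity g(λ) = n − rank(A − λI):
  rank(A − (-4)·I) = 2, so dim ker(A − (-4)·I) = n − 2 = 3

Summary:
  λ = -4: algebraic multiplicity = 5, geometric multiplicity = 3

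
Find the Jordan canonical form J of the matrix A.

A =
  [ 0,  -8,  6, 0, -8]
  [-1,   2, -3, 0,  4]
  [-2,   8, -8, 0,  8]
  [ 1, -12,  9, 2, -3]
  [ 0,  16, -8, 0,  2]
J_2(-2) ⊕ J_1(-2) ⊕ J_2(2)

The characteristic polynomial is
  det(x·I − A) = x^5 + 2*x^4 - 8*x^3 - 16*x^2 + 16*x + 32 = (x - 2)^2*(x + 2)^3

Eigenvalues and multiplicities (the geometric multiplicity of λ is n − rank(A − λI), which equals the number of Jordan blocks for λ):
  λ = -2: algebraic multiplicity = 3, geometric multiplicity = 2
  λ = 2: algebraic multiplicity = 2, geometric multiplicity = 1

Determining the block sizes for each eigenvalue:
  λ = -2: 2 blocks summing to 3 forces exactly one block of size 2 and the rest size 1 → block sizes [2, 1]
  λ = 2: one block (gm = 1), so the single block has size am = 2 → block sizes [2]

Assembling the blocks gives a Jordan form
J =
  [-2,  1,  0, 0, 0]
  [ 0, -2,  0, 0, 0]
  [ 0,  0, -2, 0, 0]
  [ 0,  0,  0, 2, 1]
  [ 0,  0,  0, 0, 2]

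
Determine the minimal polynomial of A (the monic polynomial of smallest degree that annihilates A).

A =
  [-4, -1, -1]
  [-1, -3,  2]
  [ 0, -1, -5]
x^3 + 12*x^2 + 48*x + 64

The characteristic polynomial is χ_A(x) = (x + 4)^3, so the eigenvalues are known. The minimal polynomial is
  m_A(x) = Π_λ (x − λ)^{k_λ}
where k_λ is the size of the *largest* Jordan block for λ (equivalently, the smallest k with (A − λI)^k v = 0 for every generalised eigenvector v of λ).

  λ = -4: largest Jordan block has size 3, contributing (x + 4)^3

So m_A(x) = (x + 4)^3 = x^3 + 12*x^2 + 48*x + 64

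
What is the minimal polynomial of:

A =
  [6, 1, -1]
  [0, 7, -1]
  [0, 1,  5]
x^2 - 12*x + 36

The characteristic polynomial is χ_A(x) = (x - 6)^3, so the eigenvalues are known. The minimal polynomial is
  m_A(x) = Π_λ (x − λ)^{k_λ}
where k_λ is the size of the *largest* Jordan block for λ (equivalently, the smallest k with (A − λI)^k v = 0 for every generalised eigenvector v of λ).

  λ = 6: largest Jordan block has size 2, contributing (x − 6)^2

So m_A(x) = (x - 6)^2 = x^2 - 12*x + 36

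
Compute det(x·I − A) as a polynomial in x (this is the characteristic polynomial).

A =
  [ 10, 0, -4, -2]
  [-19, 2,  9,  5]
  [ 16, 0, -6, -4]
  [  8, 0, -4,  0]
x^4 - 6*x^3 + 12*x^2 - 8*x

Expanding det(x·I − A) (e.g. by cofactor expansion or by noting that A is similar to its Jordan form J, which has the same characteristic polynomial as A) gives
  χ_A(x) = x^4 - 6*x^3 + 12*x^2 - 8*x
which factors as x*(x - 2)^3. The eigenvalues (with algebraic multiplicities) are λ = 0 with multiplicity 1, λ = 2 with multiplicity 3.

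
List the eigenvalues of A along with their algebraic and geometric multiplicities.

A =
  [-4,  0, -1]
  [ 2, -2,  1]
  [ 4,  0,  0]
λ = -2: alg = 3, geom = 2

Step 1 — factor the characteristic polynomial to read off the algebraic multiplicities:
  χ_A(x) = (x + 2)^3

Step 2 — compute geometric multiplicities via the rank-nullity identity g(λ) = n − rank(A − λI):
  rank(A − (-2)·I) = 1, so dim ker(A − (-2)·I) = n − 1 = 2

Summary:
  λ = -2: algebraic multiplicity = 3, geometric multiplicity = 2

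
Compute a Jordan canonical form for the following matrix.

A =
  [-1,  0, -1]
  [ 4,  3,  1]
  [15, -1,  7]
J_3(3)

The characteristic polynomial is
  det(x·I − A) = x^3 - 9*x^2 + 27*x - 27 = (x - 3)^3

Eigenvalues and multiplicities (the geometric multiplicity of λ is n − rank(A − λI), which equals the number of Jordan blocks for λ):
  λ = 3: algebraic multiplicity = 3, geometric multiplicity = 1

Determining the block sizes for each eigenvalue:
  λ = 3: one block (gm = 1), so the single block has size am = 3 → block sizes [3]

Assembling the blocks gives a Jordan form
J =
  [3, 1, 0]
  [0, 3, 1]
  [0, 0, 3]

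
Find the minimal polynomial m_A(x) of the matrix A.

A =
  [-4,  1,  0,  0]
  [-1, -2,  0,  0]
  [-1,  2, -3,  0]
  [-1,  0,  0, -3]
x^3 + 9*x^2 + 27*x + 27

The characteristic polynomial is χ_A(x) = (x + 3)^4, so the eigenvalues are known. The minimal polynomial is
  m_A(x) = Π_λ (x − λ)^{k_λ}
where k_λ is the size of the *largest* Jordan block for λ (equivalently, the smallest k with (A − λI)^k v = 0 for every generalised eigenvector v of λ).

  λ = -3: largest Jordan block has size 3, contributing (x + 3)^3

So m_A(x) = (x + 3)^3 = x^3 + 9*x^2 + 27*x + 27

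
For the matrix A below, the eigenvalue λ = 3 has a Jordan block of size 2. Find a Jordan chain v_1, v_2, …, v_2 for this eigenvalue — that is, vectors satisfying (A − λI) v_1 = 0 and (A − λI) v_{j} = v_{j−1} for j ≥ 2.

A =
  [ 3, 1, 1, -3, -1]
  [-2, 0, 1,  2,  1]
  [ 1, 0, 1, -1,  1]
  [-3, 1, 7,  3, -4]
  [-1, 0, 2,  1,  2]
A Jordan chain for λ = 3 of length 2:
v_1 = (-3, 2, -1, 0, 1)ᵀ
v_2 = (0, 0, 0, 1, 0)ᵀ

Let N = A − (3)·I. We want v_2 with N^2 v_2 = 0 but N^1 v_2 ≠ 0; then v_{j-1} := N · v_j for j = 2, …, 2.

Pick v_2 = (0, 0, 0, 1, 0)ᵀ.
Then v_1 = N · v_2 = (-3, 2, -1, 0, 1)ᵀ.

Sanity check: (A − (3)·I) v_1 = (0, 0, 0, 0, 0)ᵀ = 0. ✓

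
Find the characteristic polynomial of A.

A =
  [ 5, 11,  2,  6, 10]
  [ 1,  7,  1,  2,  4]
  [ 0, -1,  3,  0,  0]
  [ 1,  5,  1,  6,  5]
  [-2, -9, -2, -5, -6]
x^5 - 15*x^4 + 90*x^3 - 270*x^2 + 405*x - 243

Expanding det(x·I − A) (e.g. by cofactor expansion or by noting that A is similar to its Jordan form J, which has the same characteristic polynomial as A) gives
  χ_A(x) = x^5 - 15*x^4 + 90*x^3 - 270*x^2 + 405*x - 243
which factors as (x - 3)^5. The eigenvalues (with algebraic multiplicities) are λ = 3 with multiplicity 5.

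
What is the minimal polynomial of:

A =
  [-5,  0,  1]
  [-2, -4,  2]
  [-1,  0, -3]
x^2 + 8*x + 16

The characteristic polynomial is χ_A(x) = (x + 4)^3, so the eigenvalues are known. The minimal polynomial is
  m_A(x) = Π_λ (x − λ)^{k_λ}
where k_λ is the size of the *largest* Jordan block for λ (equivalently, the smallest k with (A − λI)^k v = 0 for every generalised eigenvector v of λ).

  λ = -4: largest Jordan block has size 2, contributing (x + 4)^2

So m_A(x) = (x + 4)^2 = x^2 + 8*x + 16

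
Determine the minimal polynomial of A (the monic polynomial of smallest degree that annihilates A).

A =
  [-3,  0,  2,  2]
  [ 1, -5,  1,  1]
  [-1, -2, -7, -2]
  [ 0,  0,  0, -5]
x^3 + 15*x^2 + 75*x + 125

The characteristic polynomial is χ_A(x) = (x + 5)^4, so the eigenvalues are known. The minimal polynomial is
  m_A(x) = Π_λ (x − λ)^{k_λ}
where k_λ is the size of the *largest* Jordan block for λ (equivalently, the smallest k with (A − λI)^k v = 0 for every generalised eigenvector v of λ).

  λ = -5: largest Jordan block has size 3, contributing (x + 5)^3

So m_A(x) = (x + 5)^3 = x^3 + 15*x^2 + 75*x + 125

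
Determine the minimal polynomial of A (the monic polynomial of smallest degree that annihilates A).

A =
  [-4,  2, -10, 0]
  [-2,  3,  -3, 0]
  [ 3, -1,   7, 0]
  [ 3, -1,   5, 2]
x^3 - 6*x^2 + 12*x - 8

The characteristic polynomial is χ_A(x) = (x - 2)^4, so the eigenvalues are known. The minimal polynomial is
  m_A(x) = Π_λ (x − λ)^{k_λ}
where k_λ is the size of the *largest* Jordan block for λ (equivalently, the smallest k with (A − λI)^k v = 0 for every generalised eigenvector v of λ).

  λ = 2: largest Jordan block has size 3, contributing (x − 2)^3

So m_A(x) = (x - 2)^3 = x^3 - 6*x^2 + 12*x - 8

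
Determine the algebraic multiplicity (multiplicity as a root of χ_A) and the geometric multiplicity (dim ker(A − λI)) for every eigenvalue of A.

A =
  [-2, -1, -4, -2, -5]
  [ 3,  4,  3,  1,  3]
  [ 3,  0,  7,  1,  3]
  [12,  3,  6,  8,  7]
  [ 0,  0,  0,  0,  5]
λ = 4: alg = 3, geom = 2; λ = 5: alg = 2, geom = 1

Step 1 — factor the characteristic polynomial to read off the algebraic multiplicities:
  χ_A(x) = (x - 5)^2*(x - 4)^3

Step 2 — compute geometric multiplicities via the rank-nullity identity g(λ) = n − rank(A − λI):
  rank(A − (4)·I) = 3, so dim ker(A − (4)·I) = n − 3 = 2
  rank(A − (5)·I) = 4, so dim ker(A − (5)·I) = n − 4 = 1

Summary:
  λ = 4: algebraic multiplicity = 3, geometric multiplicity = 2
  λ = 5: algebraic multiplicity = 2, geometric multiplicity = 1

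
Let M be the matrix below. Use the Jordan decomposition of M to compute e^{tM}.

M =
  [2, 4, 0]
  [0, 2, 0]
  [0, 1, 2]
e^{tM} =
  [exp(2*t), 4*t*exp(2*t), 0]
  [0, exp(2*t), 0]
  [0, t*exp(2*t), exp(2*t)]

Strategy: write M = P · J · P⁻¹ where J is a Jordan canonical form, so e^{tM} = P · e^{tJ} · P⁻¹, and e^{tJ} can be computed block-by-block.

M has Jordan form
J =
  [2, 1, 0]
  [0, 2, 0]
  [0, 0, 2]
(up to reordering of blocks).

Per-block formulas:
  For a 2×2 Jordan block J_2(2): exp(t · J_2(2)) = e^(2t)·(I + t·N), where N is the 2×2 nilpotent shift.
  For a 1×1 block at λ = 2: exp(t · [2]) = [e^(2t)].

After assembling e^{tJ} and conjugating by P, we get:

e^{tM} =
  [exp(2*t), 4*t*exp(2*t), 0]
  [0, exp(2*t), 0]
  [0, t*exp(2*t), exp(2*t)]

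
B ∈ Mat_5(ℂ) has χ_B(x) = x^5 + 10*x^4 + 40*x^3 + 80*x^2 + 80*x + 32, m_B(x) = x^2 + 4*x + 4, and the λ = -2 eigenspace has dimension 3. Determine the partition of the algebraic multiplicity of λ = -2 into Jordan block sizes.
Block sizes for λ = -2: [2, 2, 1]

Step 1 — from the characteristic polynomial, algebraic multiplicity of λ = -2 is 5. From dim ker(B − (-2)·I) = 3, there are exactly 3 Jordan blocks for λ = -2.
Step 2 — from the minimal polynomial, the factor (x + 2)^2 tells us the largest block for λ = -2 has size 2.
Step 3 — with total size 5, 3 blocks, and largest block 2, the block sizes (in nonincreasing order) are [2, 2, 1].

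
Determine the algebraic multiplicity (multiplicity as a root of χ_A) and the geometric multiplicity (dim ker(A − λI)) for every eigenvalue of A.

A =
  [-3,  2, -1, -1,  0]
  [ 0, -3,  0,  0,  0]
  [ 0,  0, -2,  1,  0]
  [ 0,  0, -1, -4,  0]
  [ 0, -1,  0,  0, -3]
λ = -3: alg = 5, geom = 3

Step 1 — factor the characteristic polynomial to read off the algebraic multiplicities:
  χ_A(x) = (x + 3)^5

Step 2 — compute geometric multiplicities via the rank-nullity identity g(λ) = n − rank(A − λI):
  rank(A − (-3)·I) = 2, so dim ker(A − (-3)·I) = n − 2 = 3

Summary:
  λ = -3: algebraic multiplicity = 5, geometric multiplicity = 3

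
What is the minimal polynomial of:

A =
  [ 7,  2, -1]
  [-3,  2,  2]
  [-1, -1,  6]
x^3 - 15*x^2 + 75*x - 125

The characteristic polynomial is χ_A(x) = (x - 5)^3, so the eigenvalues are known. The minimal polynomial is
  m_A(x) = Π_λ (x − λ)^{k_λ}
where k_λ is the size of the *largest* Jordan block for λ (equivalently, the smallest k with (A − λI)^k v = 0 for every generalised eigenvector v of λ).

  λ = 5: largest Jordan block has size 3, contributing (x − 5)^3

So m_A(x) = (x - 5)^3 = x^3 - 15*x^2 + 75*x - 125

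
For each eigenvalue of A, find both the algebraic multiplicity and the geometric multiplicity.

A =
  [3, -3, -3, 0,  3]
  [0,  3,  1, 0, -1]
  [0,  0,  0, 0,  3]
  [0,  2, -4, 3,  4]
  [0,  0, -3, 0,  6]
λ = 3: alg = 5, geom = 3

Step 1 — factor the characteristic polynomial to read off the algebraic multiplicities:
  χ_A(x) = (x - 3)^5

Step 2 — compute geometric multiplicities via the rank-nullity identity g(λ) = n − rank(A − λI):
  rank(A − (3)·I) = 2, so dim ker(A − (3)·I) = n − 2 = 3

Summary:
  λ = 3: algebraic multiplicity = 5, geometric multiplicity = 3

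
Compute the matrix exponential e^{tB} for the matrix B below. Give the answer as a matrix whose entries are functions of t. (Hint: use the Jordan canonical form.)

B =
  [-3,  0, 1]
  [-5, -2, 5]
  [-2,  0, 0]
e^{tB} =
  [-exp(-t) + 2*exp(-2*t), 0, exp(-t) - exp(-2*t)]
  [-5*exp(-t) + 5*exp(-2*t), exp(-2*t), 5*exp(-t) - 5*exp(-2*t)]
  [-2*exp(-t) + 2*exp(-2*t), 0, 2*exp(-t) - exp(-2*t)]

Strategy: write B = P · J · P⁻¹ where J is a Jordan canonical form, so e^{tB} = P · e^{tJ} · P⁻¹, and e^{tJ} can be computed block-by-block.

B has Jordan form
J =
  [-2,  0,  0]
  [ 0, -2,  0]
  [ 0,  0, -1]
(up to reordering of blocks).

Per-block formulas:
  For a 1×1 block at λ = -1: exp(t · [-1]) = [e^(-1t)].
  For a 1×1 block at λ = -2: exp(t · [-2]) = [e^(-2t)].

After assembling e^{tJ} and conjugating by P, we get:

e^{tB} =
  [-exp(-t) + 2*exp(-2*t), 0, exp(-t) - exp(-2*t)]
  [-5*exp(-t) + 5*exp(-2*t), exp(-2*t), 5*exp(-t) - 5*exp(-2*t)]
  [-2*exp(-t) + 2*exp(-2*t), 0, 2*exp(-t) - exp(-2*t)]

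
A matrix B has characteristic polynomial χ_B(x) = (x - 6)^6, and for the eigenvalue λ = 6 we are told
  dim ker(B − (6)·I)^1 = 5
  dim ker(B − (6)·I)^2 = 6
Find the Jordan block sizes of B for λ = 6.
Block sizes for λ = 6: [2, 1, 1, 1, 1]

From the dimensions of kernels of powers, the number of Jordan blocks of size at least j is d_j − d_{j−1} where d_j = dim ker(N^j) (with d_0 = 0). Computing the differences gives [5, 1].
The number of blocks of size exactly k is (#blocks of size ≥ k) − (#blocks of size ≥ k + 1), so the partition is: 4 block(s) of size 1, 1 block(s) of size 2.
In nonincreasing order the block sizes are [2, 1, 1, 1, 1].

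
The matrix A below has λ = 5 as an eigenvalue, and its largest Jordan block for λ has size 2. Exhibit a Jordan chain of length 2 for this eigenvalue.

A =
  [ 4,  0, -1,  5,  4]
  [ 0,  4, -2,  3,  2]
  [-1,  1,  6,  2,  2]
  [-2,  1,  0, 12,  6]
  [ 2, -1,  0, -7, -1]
A Jordan chain for λ = 5 of length 2:
v_1 = (-1, 0, -1, -2, 2)ᵀ
v_2 = (1, 0, 0, 0, 0)ᵀ

Let N = A − (5)·I. We want v_2 with N^2 v_2 = 0 but N^1 v_2 ≠ 0; then v_{j-1} := N · v_j for j = 2, …, 2.

Pick v_2 = (1, 0, 0, 0, 0)ᵀ.
Then v_1 = N · v_2 = (-1, 0, -1, -2, 2)ᵀ.

Sanity check: (A − (5)·I) v_1 = (0, 0, 0, 0, 0)ᵀ = 0. ✓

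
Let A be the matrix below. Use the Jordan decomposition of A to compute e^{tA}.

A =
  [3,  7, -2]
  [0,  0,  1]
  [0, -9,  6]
e^{tA} =
  [exp(3*t), -3*t^2*exp(3*t)/2 + 7*t*exp(3*t), t^2*exp(3*t)/2 - 2*t*exp(3*t)]
  [0, -3*t*exp(3*t) + exp(3*t), t*exp(3*t)]
  [0, -9*t*exp(3*t), 3*t*exp(3*t) + exp(3*t)]

Strategy: write A = P · J · P⁻¹ where J is a Jordan canonical form, so e^{tA} = P · e^{tJ} · P⁻¹, and e^{tJ} can be computed block-by-block.

A has Jordan form
J =
  [3, 1, 0]
  [0, 3, 1]
  [0, 0, 3]
(up to reordering of blocks).

Per-block formulas:
  For a 3×3 Jordan block J_3(3): exp(t · J_3(3)) = e^(3t)·(I + t·N + (t^2/2)·N^2), where N is the 3×3 nilpotent shift.

After assembling e^{tJ} and conjugating by P, we get:

e^{tA} =
  [exp(3*t), -3*t^2*exp(3*t)/2 + 7*t*exp(3*t), t^2*exp(3*t)/2 - 2*t*exp(3*t)]
  [0, -3*t*exp(3*t) + exp(3*t), t*exp(3*t)]
  [0, -9*t*exp(3*t), 3*t*exp(3*t) + exp(3*t)]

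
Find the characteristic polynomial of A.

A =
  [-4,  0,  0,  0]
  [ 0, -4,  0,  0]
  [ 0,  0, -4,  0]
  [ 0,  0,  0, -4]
x^4 + 16*x^3 + 96*x^2 + 256*x + 256

Expanding det(x·I − A) (e.g. by cofactor expansion or by noting that A is similar to its Jordan form J, which has the same characteristic polynomial as A) gives
  χ_A(x) = x^4 + 16*x^3 + 96*x^2 + 256*x + 256
which factors as (x + 4)^4. The eigenvalues (with algebraic multiplicities) are λ = -4 with multiplicity 4.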